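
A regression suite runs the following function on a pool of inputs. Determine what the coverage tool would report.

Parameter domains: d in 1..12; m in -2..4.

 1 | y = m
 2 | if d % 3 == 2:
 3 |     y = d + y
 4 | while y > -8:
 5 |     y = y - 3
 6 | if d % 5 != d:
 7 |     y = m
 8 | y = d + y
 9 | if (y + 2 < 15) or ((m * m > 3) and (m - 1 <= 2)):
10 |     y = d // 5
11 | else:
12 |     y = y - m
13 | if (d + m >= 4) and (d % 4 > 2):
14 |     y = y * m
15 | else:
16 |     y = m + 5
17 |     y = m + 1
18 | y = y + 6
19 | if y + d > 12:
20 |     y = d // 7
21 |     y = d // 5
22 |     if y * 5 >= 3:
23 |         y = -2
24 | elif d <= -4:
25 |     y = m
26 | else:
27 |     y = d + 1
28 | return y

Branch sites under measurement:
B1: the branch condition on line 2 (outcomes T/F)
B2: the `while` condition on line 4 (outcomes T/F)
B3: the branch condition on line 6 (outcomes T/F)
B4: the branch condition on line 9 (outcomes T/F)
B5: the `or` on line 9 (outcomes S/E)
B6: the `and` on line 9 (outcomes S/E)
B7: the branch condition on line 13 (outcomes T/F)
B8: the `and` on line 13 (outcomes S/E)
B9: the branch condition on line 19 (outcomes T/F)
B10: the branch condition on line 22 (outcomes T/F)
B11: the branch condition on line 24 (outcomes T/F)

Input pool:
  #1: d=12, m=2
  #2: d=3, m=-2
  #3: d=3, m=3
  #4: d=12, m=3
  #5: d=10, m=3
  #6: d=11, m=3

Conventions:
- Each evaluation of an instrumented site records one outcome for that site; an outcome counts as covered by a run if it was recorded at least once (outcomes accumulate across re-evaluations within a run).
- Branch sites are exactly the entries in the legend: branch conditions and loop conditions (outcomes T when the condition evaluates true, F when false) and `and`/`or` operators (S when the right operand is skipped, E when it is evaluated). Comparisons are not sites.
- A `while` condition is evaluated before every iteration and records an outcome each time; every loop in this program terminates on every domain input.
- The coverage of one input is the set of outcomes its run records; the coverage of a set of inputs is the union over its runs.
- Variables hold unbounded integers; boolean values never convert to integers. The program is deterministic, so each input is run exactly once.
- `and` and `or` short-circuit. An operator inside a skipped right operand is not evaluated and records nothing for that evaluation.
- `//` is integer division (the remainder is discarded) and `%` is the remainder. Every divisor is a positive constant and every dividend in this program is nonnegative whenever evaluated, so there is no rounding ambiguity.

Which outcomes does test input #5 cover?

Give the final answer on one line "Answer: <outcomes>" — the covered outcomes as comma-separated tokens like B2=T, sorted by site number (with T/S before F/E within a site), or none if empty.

Simulating input #5 (d=10, m=3) step by step:
  B1->F, B2->T, B2->T, B2->T, B2->T, B2->F, B3->T, B5->E, B6->E, B4->T
  B8->E, B7->F, B9->T, B10->T
deduplicating events, the covered set is: B1=F, B2=T, B2=F, B3=T, B4=T, B5=E, B6=E, B7=F, B8=E, B9=T, B10=T

Answer: B1=F, B2=T, B2=F, B3=T, B4=T, B5=E, B6=E, B7=F, B8=E, B9=T, B10=T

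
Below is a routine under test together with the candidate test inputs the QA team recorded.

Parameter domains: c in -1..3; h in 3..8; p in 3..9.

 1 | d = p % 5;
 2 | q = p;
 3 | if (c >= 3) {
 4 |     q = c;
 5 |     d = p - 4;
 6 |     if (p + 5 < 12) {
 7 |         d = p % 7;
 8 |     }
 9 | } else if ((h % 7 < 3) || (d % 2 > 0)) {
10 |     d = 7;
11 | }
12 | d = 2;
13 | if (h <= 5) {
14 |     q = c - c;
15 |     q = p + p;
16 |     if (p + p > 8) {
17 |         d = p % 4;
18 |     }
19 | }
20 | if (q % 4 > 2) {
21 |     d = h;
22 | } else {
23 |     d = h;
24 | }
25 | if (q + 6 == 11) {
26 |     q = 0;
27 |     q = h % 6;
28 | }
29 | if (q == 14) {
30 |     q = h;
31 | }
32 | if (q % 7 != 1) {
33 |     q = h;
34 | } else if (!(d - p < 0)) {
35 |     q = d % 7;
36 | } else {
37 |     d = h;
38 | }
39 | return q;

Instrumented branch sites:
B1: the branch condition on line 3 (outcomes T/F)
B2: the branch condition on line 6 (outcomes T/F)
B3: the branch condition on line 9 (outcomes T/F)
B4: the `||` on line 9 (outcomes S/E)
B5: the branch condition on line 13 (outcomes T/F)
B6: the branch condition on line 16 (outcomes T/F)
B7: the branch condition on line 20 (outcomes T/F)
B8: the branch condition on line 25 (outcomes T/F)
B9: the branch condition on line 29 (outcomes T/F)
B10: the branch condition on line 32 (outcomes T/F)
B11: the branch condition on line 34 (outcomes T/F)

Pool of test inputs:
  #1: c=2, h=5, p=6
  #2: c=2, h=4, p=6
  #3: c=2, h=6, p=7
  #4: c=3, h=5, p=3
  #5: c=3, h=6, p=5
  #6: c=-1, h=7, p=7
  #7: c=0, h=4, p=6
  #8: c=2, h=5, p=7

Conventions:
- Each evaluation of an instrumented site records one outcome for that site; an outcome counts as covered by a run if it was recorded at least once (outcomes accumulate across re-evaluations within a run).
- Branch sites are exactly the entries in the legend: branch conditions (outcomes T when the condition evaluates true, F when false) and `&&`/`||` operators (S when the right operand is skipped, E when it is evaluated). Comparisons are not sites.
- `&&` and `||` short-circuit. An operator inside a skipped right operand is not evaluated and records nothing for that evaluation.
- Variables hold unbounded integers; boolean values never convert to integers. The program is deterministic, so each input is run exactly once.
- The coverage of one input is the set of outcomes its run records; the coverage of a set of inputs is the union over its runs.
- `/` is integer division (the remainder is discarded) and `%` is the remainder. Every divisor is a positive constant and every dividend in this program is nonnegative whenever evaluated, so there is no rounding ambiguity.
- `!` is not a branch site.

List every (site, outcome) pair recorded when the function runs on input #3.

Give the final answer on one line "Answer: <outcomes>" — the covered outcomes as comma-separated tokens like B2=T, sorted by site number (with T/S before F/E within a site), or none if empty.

Event log for input #3 (c=2, h=6, p=7):
  B1->F, B4->E, B3->F, B5->F, B7->T, B8->F, B9->F, B10->T
deduplicating events, the covered set is: B1=F, B3=F, B4=E, B5=F, B7=T, B8=F, B9=F, B10=T

Answer: B1=F, B3=F, B4=E, B5=F, B7=T, B8=F, B9=F, B10=T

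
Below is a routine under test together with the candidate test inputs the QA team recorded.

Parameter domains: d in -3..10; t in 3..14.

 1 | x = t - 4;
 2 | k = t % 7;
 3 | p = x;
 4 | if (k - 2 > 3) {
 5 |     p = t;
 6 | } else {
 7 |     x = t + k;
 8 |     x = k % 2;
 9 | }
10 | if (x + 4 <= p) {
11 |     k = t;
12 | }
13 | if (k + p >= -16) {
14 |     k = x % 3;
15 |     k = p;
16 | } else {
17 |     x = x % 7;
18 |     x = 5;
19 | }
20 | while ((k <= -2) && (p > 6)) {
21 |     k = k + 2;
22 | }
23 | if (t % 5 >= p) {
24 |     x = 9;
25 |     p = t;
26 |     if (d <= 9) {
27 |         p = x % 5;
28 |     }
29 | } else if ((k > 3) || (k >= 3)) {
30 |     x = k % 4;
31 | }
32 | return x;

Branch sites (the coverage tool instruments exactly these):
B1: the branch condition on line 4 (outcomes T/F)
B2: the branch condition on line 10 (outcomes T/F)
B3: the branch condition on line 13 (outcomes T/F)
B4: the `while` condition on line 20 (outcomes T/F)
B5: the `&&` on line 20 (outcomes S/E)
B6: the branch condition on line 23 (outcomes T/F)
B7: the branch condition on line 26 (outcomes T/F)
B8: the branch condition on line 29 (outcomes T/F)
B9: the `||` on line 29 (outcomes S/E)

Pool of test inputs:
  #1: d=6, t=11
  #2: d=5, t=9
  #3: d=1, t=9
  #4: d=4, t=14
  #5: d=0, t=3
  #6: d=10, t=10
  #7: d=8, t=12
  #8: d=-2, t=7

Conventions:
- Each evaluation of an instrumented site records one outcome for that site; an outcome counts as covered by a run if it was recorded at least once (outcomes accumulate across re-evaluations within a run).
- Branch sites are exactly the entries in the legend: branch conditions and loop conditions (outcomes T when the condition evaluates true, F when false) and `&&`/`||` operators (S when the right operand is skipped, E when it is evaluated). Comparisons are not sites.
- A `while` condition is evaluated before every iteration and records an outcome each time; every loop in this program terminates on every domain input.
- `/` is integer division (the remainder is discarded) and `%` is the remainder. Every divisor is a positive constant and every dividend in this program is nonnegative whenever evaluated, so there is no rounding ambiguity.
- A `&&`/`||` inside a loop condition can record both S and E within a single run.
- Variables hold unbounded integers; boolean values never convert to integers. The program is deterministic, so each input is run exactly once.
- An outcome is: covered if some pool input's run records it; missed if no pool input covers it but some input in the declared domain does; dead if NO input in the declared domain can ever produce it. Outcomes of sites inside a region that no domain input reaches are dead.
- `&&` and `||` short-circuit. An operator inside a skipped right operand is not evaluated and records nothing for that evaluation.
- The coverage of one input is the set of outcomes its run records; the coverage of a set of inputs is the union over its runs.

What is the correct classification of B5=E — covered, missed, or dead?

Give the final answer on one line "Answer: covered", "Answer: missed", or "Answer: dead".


no pool input records B5=E
checking all 168 inputs in the declared domain: B5=E is never recorded -> dead
Answer: dead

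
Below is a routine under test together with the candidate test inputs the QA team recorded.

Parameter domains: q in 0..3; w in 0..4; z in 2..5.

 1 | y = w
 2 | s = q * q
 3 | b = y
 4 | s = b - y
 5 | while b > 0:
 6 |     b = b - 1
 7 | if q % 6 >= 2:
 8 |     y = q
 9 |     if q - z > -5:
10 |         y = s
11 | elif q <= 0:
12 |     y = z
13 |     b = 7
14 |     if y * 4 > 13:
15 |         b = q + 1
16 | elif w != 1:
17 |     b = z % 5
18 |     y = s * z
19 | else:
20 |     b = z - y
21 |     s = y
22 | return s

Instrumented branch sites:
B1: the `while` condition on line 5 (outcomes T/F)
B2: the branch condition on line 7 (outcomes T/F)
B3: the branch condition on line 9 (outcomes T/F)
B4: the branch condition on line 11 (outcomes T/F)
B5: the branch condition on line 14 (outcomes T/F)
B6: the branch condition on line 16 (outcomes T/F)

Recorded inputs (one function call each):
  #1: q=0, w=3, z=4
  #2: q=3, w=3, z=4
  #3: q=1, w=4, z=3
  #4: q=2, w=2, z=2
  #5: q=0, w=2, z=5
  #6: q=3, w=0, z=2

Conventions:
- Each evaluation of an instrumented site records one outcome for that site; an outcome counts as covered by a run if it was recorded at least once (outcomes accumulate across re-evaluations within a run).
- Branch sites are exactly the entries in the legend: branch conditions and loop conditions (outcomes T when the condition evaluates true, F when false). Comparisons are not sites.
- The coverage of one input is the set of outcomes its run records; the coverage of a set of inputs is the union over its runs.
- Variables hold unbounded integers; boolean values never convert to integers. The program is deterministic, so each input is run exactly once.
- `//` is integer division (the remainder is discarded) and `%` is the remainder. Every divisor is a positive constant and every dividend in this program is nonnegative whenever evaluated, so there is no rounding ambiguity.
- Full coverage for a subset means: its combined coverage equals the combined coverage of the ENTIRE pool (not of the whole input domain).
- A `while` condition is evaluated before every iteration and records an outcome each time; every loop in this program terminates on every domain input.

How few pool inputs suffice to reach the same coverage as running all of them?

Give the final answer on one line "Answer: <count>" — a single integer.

test 1 (q=0, w=3, z=4) hits B1=T, B1=F, B2=F, B4=T, B5=T
test 2 (q=3, w=3, z=4) hits B1=T, B1=F, B2=T, B3=T
test 3 (q=1, w=4, z=3) hits B1=T, B1=F, B2=F, B4=F, B6=T
test 4 (q=2, w=2, z=2) hits B1=T, B1=F, B2=T, B3=T
test 5 (q=0, w=2, z=5) hits B1=T, B1=F, B2=F, B4=T, B5=T
test 6 (q=3, w=0, z=2) hits B1=F, B2=T, B3=T
pool-wide coverage (9 outcomes): B1=T, B1=F, B2=T, B2=F, B3=T, B4=T, B4=F, B5=T, B6=T
size 1 is not enough: best union over all size-1 subsets is 5/9
size 2 is not enough: best union over all size-2 subsets is 7/9
at size 3, {1, 2, 3} reaches all 9 outcomes; every lexicographically earlier size-3 subset fails

Answer: 3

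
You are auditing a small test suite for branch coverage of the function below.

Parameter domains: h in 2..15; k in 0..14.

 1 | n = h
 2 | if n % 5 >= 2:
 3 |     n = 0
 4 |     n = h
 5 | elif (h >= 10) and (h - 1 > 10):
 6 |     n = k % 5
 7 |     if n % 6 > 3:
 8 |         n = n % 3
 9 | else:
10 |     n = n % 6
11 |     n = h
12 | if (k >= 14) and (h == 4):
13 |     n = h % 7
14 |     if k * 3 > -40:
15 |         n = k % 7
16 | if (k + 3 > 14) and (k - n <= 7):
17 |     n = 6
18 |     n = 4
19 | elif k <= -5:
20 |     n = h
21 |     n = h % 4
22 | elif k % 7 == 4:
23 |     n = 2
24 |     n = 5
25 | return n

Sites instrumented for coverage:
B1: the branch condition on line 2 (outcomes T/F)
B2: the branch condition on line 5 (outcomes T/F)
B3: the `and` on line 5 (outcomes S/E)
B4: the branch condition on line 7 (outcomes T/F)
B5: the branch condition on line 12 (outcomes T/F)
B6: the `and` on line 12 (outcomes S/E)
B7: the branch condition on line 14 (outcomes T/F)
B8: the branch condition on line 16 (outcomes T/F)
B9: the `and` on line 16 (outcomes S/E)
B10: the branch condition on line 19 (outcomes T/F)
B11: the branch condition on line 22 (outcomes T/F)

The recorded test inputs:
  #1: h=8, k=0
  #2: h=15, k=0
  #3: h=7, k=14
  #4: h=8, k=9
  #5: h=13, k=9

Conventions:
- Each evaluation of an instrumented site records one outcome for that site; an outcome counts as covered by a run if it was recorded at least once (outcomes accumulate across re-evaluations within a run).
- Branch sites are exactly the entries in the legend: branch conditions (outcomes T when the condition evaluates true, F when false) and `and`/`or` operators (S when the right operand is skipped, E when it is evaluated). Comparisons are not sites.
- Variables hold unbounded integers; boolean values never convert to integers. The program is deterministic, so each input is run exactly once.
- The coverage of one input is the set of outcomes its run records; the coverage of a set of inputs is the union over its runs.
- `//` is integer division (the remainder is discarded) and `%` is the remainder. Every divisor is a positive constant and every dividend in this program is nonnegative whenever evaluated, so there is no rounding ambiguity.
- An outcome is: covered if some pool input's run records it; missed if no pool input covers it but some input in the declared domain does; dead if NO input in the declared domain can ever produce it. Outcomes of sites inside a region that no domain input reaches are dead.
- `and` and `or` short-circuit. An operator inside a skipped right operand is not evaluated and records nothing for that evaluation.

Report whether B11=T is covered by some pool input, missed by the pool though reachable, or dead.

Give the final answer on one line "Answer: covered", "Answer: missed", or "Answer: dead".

no pool input records B11=T
but domain input (h=2, k=4) does record it -> reachable, so missed

Answer: missed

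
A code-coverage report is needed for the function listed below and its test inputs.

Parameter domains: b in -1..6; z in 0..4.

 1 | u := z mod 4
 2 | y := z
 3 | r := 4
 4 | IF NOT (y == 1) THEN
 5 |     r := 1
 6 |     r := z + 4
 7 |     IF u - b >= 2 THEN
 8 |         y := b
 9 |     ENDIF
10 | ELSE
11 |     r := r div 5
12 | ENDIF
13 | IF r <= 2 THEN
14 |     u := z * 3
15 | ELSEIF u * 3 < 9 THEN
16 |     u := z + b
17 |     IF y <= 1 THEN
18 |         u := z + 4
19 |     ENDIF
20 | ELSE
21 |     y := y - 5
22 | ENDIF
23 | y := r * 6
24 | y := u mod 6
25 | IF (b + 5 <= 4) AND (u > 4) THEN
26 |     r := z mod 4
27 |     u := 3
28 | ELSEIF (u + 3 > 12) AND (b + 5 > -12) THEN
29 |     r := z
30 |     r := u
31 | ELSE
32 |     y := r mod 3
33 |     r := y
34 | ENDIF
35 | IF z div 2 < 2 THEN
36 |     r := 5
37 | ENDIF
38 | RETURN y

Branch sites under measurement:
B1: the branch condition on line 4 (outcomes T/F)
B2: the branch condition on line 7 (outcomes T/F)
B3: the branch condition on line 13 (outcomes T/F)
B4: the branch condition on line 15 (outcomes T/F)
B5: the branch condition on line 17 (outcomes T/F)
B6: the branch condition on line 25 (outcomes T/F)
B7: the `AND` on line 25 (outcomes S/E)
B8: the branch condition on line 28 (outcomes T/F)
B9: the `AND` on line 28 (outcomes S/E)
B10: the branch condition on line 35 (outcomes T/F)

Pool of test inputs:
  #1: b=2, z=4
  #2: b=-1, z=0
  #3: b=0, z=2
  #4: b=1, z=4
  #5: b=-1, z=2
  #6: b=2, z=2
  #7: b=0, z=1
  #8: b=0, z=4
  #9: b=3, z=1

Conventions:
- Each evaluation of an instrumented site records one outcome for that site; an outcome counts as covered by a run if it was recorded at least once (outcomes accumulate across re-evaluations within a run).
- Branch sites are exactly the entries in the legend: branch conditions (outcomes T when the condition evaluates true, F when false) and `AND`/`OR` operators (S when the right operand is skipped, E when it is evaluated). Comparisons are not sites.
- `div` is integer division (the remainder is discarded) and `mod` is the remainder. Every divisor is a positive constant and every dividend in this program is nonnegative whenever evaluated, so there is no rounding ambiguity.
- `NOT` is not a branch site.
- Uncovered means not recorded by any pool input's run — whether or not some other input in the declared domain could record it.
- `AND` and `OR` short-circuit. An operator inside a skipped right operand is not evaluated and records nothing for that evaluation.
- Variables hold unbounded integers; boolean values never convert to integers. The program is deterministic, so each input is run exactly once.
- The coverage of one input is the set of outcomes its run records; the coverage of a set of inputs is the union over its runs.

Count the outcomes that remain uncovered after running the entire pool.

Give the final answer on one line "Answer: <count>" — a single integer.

input #1, b=2, z=4: events B1->T, B2->F, B3->F, B4->T, B5->F, B7->S, B6->F, B9->S, B8->F, B10->F; outcomes B1=T, B2=F, B3=F, B4=T, B5=F, B6=F, B7=S, B8=F, B9=S, B10=F
input #2, b=-1, z=0: events B1->T, B2->F, B3->F, B4->T, B5->T, B7->E, B6->F, B9->S, B8->F, B10->T; outcomes B1=T, B2=F, B3=F, B4=T, B5=T, B6=F, B7=E, B8=F, B9=S, B10=T
input #3, b=0, z=2: events B1->T, B2->T, B3->F, B4->T, B5->T, B7->S, B6->F, B9->S, B8->F, B10->T; outcomes B1=T, B2=T, B3=F, B4=T, B5=T, B6=F, B7=S, B8=F, B9=S, B10=T
input #4, b=1, z=4: events B1->T, B2->F, B3->F, B4->T, B5->F, B7->S, B6->F, B9->S, B8->F, B10->F; outcomes B1=T, B2=F, B3=F, B4=T, B5=F, B6=F, B7=S, B8=F, B9=S, B10=F
input #5, b=-1, z=2: events B1->T, B2->T, B3->F, B4->T, B5->T, B7->E, B6->T, B10->T; outcomes B1=T, B2=T, B3=F, B4=T, B5=T, B6=T, B7=E, B10=T
input #6, b=2, z=2: events B1->T, B2->F, B3->F, B4->T, B5->F, B7->S, B6->F, B9->S, B8->F, B10->T; outcomes B1=T, B2=F, B3=F, B4=T, B5=F, B6=F, B7=S, B8=F, B9=S, B10=T
input #7, b=0, z=1: events B1->F, B3->T, B7->S, B6->F, B9->S, B8->F, B10->T; outcomes B1=F, B3=T, B6=F, B7=S, B8=F, B9=S, B10=T
input #8, b=0, z=4: events B1->T, B2->F, B3->F, B4->T, B5->F, B7->S, B6->F, B9->S, B8->F, B10->F; outcomes B1=T, B2=F, B3=F, B4=T, B5=F, B6=F, B7=S, B8=F, B9=S, B10=F
input #9, b=3, z=1: events B1->F, B3->T, B7->S, B6->F, B9->S, B8->F, B10->T; outcomes B1=F, B3=T, B6=F, B7=S, B8=F, B9=S, B10=T
union over the pool: B1=T, B1=F, B2=T, B2=F, B3=T, B3=F, B4=T, B5=T, B5=F, B6=T, B6=F, B7=S, B7=E, B8=F, B9=S, B10=T, B10=F
uncovered (3 of 20): B4=F, B8=T, B9=E

Answer: 3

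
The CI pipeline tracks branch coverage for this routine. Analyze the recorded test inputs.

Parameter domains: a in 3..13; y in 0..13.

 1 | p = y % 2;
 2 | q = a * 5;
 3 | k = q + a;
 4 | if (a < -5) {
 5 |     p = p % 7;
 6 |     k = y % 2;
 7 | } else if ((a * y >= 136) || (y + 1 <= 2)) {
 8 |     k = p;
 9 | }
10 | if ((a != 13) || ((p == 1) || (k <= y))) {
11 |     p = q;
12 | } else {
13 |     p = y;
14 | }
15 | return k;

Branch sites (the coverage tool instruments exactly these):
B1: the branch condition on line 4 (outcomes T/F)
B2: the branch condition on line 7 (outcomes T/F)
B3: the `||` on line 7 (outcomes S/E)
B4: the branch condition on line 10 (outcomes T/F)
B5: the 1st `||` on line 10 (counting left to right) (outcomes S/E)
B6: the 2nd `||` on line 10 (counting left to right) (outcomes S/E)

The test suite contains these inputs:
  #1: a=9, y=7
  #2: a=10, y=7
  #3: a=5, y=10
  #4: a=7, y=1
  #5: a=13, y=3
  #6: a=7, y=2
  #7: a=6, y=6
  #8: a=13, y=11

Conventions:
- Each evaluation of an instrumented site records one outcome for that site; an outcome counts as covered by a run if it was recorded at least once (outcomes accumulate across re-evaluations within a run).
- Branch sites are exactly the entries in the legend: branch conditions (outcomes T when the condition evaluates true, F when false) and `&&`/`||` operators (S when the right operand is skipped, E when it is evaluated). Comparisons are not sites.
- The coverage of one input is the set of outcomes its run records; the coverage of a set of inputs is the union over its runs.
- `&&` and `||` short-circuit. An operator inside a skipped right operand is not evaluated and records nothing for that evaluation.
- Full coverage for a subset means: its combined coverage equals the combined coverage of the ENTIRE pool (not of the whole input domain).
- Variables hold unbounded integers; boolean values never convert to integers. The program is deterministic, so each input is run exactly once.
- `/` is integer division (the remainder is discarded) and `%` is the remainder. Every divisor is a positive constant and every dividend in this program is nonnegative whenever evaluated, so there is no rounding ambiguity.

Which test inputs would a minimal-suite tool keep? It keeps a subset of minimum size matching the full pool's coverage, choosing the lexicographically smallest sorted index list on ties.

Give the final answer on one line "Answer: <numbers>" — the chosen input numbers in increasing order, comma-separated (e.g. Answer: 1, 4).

test 1 (a=9, y=7) fires B1->F, B3->E, B2->F, B5->S, B4->T; hits B1=F, B2=F, B3=E, B4=T, B5=S
test 2 (a=10, y=7) fires B1->F, B3->E, B2->F, B5->S, B4->T; hits B1=F, B2=F, B3=E, B4=T, B5=S
test 3 (a=5, y=10) fires B1->F, B3->E, B2->F, B5->S, B4->T; hits B1=F, B2=F, B3=E, B4=T, B5=S
test 4 (a=7, y=1) fires B1->F, B3->E, B2->T, B5->S, B4->T; hits B1=F, B2=T, B3=E, B4=T, B5=S
test 5 (a=13, y=3) fires B1->F, B3->E, B2->F, B5->E, B6->S, B4->T; hits B1=F, B2=F, B3=E, B4=T, B5=E, B6=S
test 6 (a=7, y=2) fires B1->F, B3->E, B2->F, B5->S, B4->T; hits B1=F, B2=F, B3=E, B4=T, B5=S
test 7 (a=6, y=6) fires B1->F, B3->E, B2->F, B5->S, B4->T; hits B1=F, B2=F, B3=E, B4=T, B5=S
test 8 (a=13, y=11) fires B1->F, B3->S, B2->T, B5->E, B6->S, B4->T; hits B1=F, B2=T, B3=S, B4=T, B5=E, B6=S
pool-wide coverage (9 outcomes): B1=F, B2=T, B2=F, B3=S, B3=E, B4=T, B5=S, B5=E, B6=S
no size-1 subset reaches all 9 outcomes (best union: 6/9)
inputs {1, 8} (size 2) cover everything; no size-2 subset with a lexicographically smaller index list covers all 9

Answer: 1, 8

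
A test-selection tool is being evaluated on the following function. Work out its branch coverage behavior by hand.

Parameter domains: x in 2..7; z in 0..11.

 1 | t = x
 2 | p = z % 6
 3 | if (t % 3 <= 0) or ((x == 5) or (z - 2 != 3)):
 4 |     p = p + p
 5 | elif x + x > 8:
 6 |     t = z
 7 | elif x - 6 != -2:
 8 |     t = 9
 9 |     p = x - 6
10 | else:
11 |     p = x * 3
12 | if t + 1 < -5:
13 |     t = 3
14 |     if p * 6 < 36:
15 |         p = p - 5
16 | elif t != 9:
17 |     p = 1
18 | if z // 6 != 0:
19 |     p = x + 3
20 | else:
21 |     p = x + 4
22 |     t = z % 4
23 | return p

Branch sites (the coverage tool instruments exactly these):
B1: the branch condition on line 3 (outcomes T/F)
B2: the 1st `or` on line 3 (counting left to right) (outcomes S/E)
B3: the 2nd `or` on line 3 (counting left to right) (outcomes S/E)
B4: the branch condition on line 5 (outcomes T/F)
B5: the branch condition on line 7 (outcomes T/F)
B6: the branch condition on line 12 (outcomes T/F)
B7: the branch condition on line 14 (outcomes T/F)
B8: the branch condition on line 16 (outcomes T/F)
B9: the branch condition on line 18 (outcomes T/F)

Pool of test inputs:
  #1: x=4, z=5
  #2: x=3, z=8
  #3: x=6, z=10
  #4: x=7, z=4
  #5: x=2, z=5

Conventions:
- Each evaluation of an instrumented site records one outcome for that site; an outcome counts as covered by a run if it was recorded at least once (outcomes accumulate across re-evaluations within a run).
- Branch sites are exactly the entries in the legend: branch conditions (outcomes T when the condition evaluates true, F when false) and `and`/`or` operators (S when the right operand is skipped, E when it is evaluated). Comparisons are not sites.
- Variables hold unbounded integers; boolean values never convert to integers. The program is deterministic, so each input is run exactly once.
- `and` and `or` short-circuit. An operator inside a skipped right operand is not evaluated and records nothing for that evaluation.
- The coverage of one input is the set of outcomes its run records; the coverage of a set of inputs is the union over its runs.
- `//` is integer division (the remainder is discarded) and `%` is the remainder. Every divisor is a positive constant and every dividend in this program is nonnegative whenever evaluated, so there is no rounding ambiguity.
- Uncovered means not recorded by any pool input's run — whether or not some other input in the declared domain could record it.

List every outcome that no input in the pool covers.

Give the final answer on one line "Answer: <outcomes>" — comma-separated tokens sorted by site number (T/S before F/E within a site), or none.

#1 (x=4, z=5) -> B2->E, B3->E, B1->F, B4->F, B5->F, B6->F, B8->T, B9->F; covered: B1=F, B2=E, B3=E, B4=F, B5=F, B6=F, B8=T, B9=F
#2 (x=3, z=8) -> B2->S, B1->T, B6->F, B8->T, B9->T; covered: B1=T, B2=S, B6=F, B8=T, B9=T
#3 (x=6, z=10) -> B2->S, B1->T, B6->F, B8->T, B9->T; covered: B1=T, B2=S, B6=F, B8=T, B9=T
#4 (x=7, z=4) -> B2->E, B3->E, B1->T, B6->F, B8->T, B9->F; covered: B1=T, B2=E, B3=E, B6=F, B8=T, B9=F
#5 (x=2, z=5) -> B2->E, B3->E, B1->F, B4->F, B5->T, B6->F, B8->F, B9->F; covered: B1=F, B2=E, B3=E, B4=F, B5=T, B6=F, B8=F, B9=F
union over the pool: B1=T, B1=F, B2=S, B2=E, B3=E, B4=F, B5=T, B5=F, B6=F, B8=T, B8=F, B9=T, B9=F
uncovered (5 of 18): B3=S, B4=T, B6=T, B7=T, B7=F

Answer: B3=S, B4=T, B6=T, B7=T, B7=F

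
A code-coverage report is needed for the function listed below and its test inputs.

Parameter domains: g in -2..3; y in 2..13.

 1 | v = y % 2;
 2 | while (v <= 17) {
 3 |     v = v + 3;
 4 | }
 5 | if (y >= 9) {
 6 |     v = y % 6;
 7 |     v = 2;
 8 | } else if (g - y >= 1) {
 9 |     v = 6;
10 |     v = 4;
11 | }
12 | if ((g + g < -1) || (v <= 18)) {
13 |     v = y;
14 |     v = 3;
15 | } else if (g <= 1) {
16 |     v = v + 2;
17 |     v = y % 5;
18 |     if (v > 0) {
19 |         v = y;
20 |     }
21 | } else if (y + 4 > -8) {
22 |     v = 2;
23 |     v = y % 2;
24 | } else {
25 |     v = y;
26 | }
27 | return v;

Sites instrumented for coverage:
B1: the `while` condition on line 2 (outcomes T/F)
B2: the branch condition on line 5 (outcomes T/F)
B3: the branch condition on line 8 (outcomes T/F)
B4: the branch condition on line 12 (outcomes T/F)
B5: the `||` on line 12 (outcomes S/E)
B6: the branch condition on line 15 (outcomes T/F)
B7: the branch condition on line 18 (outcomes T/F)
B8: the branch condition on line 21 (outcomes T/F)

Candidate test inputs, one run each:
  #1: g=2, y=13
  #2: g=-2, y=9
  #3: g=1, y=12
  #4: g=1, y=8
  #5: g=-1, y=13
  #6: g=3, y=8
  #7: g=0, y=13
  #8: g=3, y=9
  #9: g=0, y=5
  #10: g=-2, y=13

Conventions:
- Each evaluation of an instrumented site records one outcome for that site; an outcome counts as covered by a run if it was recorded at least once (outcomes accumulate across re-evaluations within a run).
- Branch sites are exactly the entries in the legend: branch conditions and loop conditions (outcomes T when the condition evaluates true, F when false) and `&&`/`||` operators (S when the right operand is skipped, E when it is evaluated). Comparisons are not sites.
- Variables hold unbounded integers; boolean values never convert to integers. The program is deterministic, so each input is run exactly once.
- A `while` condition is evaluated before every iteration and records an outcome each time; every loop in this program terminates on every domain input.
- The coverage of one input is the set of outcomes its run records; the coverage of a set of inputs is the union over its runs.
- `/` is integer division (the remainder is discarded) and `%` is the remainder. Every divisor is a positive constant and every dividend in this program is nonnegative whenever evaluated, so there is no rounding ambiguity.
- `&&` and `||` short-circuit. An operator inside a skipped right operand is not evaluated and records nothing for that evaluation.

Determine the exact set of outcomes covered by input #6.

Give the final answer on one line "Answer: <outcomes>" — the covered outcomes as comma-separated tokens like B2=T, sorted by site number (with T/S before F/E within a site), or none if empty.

Simulating input #6 (g=3, y=8) step by step:
  B1->T, B1->T, B1->T, B1->T, B1->T, B1->T, B1->F, B2->F, B3->F, B5->E
  B4->T
deduplicating events, the covered set is: B1=T, B1=F, B2=F, B3=F, B4=T, B5=E

Answer: B1=T, B1=F, B2=F, B3=F, B4=T, B5=E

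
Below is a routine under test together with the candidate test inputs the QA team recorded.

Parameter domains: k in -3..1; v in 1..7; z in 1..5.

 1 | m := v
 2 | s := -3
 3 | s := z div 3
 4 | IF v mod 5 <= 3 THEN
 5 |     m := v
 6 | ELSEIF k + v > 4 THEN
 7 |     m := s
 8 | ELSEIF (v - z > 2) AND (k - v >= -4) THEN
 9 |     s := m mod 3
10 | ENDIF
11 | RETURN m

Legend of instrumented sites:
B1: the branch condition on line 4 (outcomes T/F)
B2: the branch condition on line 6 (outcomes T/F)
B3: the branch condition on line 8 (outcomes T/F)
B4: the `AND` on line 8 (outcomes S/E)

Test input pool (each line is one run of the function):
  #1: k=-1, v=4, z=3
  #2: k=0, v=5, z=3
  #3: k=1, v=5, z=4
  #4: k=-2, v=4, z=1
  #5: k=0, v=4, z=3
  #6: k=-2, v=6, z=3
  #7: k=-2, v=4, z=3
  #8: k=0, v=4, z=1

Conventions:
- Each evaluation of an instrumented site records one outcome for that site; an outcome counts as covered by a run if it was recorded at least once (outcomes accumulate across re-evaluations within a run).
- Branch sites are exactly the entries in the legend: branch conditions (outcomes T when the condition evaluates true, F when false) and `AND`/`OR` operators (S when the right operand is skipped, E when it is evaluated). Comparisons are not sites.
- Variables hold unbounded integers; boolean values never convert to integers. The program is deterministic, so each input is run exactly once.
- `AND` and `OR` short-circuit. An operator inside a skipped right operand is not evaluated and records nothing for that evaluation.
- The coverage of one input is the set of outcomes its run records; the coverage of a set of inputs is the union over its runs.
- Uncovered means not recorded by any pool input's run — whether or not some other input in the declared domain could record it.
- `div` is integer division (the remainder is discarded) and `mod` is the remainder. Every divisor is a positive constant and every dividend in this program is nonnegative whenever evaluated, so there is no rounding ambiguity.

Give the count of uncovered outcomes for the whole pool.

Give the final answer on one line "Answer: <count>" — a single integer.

run #1 (k=-1, v=4, z=3) runs B1->F, B2->F, B4->S, B3->F; records B1=F, B2=F, B3=F, B4=S
run #2 (k=0, v=5, z=3) runs B1->T; records B1=T
run #3 (k=1, v=5, z=4) runs B1->T; records B1=T
run #4 (k=-2, v=4, z=1) runs B1->F, B2->F, B4->E, B3->F; records B1=F, B2=F, B3=F, B4=E
run #5 (k=0, v=4, z=3) runs B1->F, B2->F, B4->S, B3->F; records B1=F, B2=F, B3=F, B4=S
run #6 (k=-2, v=6, z=3) runs B1->T; records B1=T
run #7 (k=-2, v=4, z=3) runs B1->F, B2->F, B4->S, B3->F; records B1=F, B2=F, B3=F, B4=S
run #8 (k=0, v=4, z=1) runs B1->F, B2->F, B4->E, B3->T; records B1=F, B2=F, B3=T, B4=E
union over the pool: B1=T, B1=F, B2=F, B3=T, B3=F, B4=S, B4=E
uncovered (1 of 8): B2=T

Answer: 1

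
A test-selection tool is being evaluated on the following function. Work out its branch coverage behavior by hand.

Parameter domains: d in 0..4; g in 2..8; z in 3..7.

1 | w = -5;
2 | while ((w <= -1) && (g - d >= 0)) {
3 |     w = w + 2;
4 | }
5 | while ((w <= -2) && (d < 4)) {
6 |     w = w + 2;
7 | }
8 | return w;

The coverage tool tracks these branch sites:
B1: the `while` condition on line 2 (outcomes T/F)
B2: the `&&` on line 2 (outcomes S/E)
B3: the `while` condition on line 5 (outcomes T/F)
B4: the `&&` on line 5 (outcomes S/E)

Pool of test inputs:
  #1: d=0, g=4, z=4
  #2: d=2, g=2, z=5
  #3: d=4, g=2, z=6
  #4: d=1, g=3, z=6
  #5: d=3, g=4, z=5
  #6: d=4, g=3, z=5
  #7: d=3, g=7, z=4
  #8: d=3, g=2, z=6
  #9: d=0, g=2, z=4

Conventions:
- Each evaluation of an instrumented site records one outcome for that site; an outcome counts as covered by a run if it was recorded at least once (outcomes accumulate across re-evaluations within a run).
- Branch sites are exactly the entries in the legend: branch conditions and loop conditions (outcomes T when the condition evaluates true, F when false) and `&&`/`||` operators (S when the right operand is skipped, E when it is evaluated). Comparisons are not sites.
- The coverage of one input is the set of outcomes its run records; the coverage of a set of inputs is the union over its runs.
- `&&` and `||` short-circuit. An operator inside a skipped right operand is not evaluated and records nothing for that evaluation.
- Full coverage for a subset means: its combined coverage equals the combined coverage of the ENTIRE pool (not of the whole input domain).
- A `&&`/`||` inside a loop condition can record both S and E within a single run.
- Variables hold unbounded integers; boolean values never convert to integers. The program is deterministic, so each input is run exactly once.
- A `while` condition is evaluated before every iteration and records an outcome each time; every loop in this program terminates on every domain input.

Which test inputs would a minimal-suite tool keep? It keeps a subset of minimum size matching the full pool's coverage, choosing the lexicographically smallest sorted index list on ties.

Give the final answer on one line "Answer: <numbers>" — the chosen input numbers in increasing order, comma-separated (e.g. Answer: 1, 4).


test 1 (d=0, g=4, z=4) hits B1=T, B1=F, B2=S, B2=E, B3=F, B4=S
test 2 (d=2, g=2, z=5) hits B1=T, B1=F, B2=S, B2=E, B3=F, B4=S
test 3 (d=4, g=2, z=6) hits B1=F, B2=E, B3=F, B4=E
test 4 (d=1, g=3, z=6) hits B1=T, B1=F, B2=S, B2=E, B3=F, B4=S
test 5 (d=3, g=4, z=5) hits B1=T, B1=F, B2=S, B2=E, B3=F, B4=S
test 6 (d=4, g=3, z=5) hits B1=F, B2=E, B3=F, B4=E
test 7 (d=3, g=7, z=4) hits B1=T, B1=F, B2=S, B2=E, B3=F, B4=S
test 8 (d=3, g=2, z=6) hits B1=F, B2=E, B3=T, B3=F, B4=S, B4=E
test 9 (d=0, g=2, z=4) hits B1=T, B1=F, B2=S, B2=E, B3=F, B4=S
the full pool covers 8 outcomes: B1=T, B1=F, B2=S, B2=E, B3=T, B3=F, B4=S, B4=E
every size-1 subset falls short of the 8 outcomes (best: 6/8)
the canonical winner is {1, 8}: size 2, full 8-outcome coverage, earliest index list among size-2 covers
Answer: 1, 8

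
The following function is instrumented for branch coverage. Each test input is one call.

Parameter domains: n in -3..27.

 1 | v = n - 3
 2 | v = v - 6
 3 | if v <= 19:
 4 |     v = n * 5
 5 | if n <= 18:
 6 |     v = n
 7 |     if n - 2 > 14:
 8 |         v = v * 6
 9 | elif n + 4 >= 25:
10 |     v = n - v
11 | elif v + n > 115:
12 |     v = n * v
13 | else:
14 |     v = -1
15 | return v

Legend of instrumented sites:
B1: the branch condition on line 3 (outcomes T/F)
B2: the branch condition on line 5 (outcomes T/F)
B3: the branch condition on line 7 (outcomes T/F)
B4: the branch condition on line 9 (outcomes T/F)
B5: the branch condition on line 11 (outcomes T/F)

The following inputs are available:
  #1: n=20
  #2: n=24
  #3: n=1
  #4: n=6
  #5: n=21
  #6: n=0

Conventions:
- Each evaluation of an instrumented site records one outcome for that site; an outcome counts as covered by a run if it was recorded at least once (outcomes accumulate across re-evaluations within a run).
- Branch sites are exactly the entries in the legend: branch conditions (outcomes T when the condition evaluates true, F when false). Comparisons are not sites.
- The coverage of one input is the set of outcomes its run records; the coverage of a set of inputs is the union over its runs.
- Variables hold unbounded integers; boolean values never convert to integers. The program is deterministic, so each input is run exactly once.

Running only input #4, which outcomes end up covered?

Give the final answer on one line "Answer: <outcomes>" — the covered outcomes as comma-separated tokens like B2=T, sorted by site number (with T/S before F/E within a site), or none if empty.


Simulating input #4 (n=6) step by step:
  B1->T, B2->T, B3->F
as a set, this run covers: B1=T, B2=T, B3=F
Answer: B1=T, B2=T, B3=F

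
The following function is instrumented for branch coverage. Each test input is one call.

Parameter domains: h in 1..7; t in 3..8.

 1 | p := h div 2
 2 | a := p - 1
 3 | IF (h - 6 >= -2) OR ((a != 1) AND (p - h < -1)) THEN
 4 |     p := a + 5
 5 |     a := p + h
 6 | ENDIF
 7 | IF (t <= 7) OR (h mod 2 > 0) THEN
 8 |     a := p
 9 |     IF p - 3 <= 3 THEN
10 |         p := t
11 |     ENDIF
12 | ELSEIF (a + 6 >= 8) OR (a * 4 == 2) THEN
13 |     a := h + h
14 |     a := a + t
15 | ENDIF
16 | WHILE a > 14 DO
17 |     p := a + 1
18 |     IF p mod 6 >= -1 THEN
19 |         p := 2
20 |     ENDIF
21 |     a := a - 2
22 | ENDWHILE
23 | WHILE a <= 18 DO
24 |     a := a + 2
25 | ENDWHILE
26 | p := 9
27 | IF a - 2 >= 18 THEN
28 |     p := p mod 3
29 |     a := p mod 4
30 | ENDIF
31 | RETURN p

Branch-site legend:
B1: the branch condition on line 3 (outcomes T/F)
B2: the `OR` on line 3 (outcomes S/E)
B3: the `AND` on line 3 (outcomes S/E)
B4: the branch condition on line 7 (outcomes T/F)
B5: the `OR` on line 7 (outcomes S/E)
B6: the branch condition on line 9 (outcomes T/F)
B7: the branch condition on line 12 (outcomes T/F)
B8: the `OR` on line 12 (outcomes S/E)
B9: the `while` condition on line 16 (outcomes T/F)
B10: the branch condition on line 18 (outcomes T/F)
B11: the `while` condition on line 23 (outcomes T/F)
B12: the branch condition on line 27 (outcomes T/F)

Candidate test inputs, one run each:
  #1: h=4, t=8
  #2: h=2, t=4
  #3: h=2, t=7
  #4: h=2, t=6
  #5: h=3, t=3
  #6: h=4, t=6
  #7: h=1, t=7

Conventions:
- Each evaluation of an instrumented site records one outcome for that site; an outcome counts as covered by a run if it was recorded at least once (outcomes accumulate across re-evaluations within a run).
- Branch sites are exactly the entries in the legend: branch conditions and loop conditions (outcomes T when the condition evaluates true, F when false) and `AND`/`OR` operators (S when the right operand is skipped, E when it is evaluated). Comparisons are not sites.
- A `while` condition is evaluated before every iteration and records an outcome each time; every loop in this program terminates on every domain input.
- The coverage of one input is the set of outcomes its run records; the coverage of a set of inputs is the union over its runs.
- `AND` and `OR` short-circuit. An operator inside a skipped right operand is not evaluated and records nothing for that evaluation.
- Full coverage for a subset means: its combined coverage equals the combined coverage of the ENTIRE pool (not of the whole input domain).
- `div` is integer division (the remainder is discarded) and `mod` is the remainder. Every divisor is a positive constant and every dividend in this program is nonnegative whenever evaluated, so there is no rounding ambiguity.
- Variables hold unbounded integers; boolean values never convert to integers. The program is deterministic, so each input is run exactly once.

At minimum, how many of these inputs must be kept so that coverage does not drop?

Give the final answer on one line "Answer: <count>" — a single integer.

#1 (h=4, t=8) -> covered: B1=T, B2=S, B4=F, B5=E, B7=T, B8=S, B9=T, B9=F, B10=T, B11=T, B11=F, B12=T
#2 (h=2, t=4) -> covered: B1=F, B2=E, B3=E, B4=T, B5=S, B6=T, B9=F, B11=T, B11=F, B12=F
#3 (h=2, t=7) -> covered: B1=F, B2=E, B3=E, B4=T, B5=S, B6=T, B9=F, B11=T, B11=F, B12=F
#4 (h=2, t=6) -> covered: B1=F, B2=E, B3=E, B4=T, B5=S, B6=T, B9=F, B11=T, B11=F, B12=F
#5 (h=3, t=3) -> covered: B1=T, B2=E, B3=E, B4=T, B5=S, B6=T, B9=F, B11=T, B11=F, B12=F
#6 (h=4, t=6) -> covered: B1=T, B2=S, B4=T, B5=S, B6=T, B9=F, B11=T, B11=F, B12=T
#7 (h=1, t=7) -> covered: B1=F, B2=E, B3=E, B4=T, B5=S, B6=T, B9=F, B11=T, B11=F, B12=T
together the pool reaches 19 outcomes: B1=T, B1=F, B2=S, B2=E, B3=E, B4=T, B4=F, B5=S, B5=E, B6=T, B7=T, B8=S, B9=T, B9=F, B10=T, B11=T, B11=F, B12=T, B12=F
no size-1 subset reaches all 19 outcomes (best union: 12/19)
the canonical winner is {1, 2}: size 2, full 19-outcome coverage, earliest index list among size-2 covers

Answer: 2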